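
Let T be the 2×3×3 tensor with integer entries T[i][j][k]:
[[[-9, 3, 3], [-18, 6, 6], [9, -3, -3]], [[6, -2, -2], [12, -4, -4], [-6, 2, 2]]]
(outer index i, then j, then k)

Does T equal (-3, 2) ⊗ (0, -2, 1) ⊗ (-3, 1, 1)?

Reconstruct entry (0,0,0) from the claimed factors: Σₗ aₗ[0]bₗ[0]cₗ[0] = (-3)·(0)·(-3) = 0, but T[0,0,0] = -9. The claim is false.

No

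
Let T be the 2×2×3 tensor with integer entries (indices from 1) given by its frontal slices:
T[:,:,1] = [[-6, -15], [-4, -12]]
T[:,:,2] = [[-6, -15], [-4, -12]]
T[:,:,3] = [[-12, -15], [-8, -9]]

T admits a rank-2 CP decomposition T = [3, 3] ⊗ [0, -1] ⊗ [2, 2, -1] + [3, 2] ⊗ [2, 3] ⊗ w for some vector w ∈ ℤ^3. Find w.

w = [-1, -1, -2]

Subtract the known terms from T to get the rank-1 residual R = [3, 2] ⊗ [2, 3] ⊗ w, so R[i,j,k] = a[i]·b[j]·w[k]. Pick indices with nonzero a[1]·b[1] = (3)·(2) = 6. Only the fibre through (1,1,·) is needed: R[1,1,:] = T[1,1,:] − Σₗ aₗ[1]bₗ[1]cₗ = [-6, -6, -12] − (3)·(0)·[2, 2, -1] = [-6, -6, -12]. Then w[k] = R[1,1,k] / 6 for each k, giving w = [-6, -6, -12] / 6 = [-1, -1, -2].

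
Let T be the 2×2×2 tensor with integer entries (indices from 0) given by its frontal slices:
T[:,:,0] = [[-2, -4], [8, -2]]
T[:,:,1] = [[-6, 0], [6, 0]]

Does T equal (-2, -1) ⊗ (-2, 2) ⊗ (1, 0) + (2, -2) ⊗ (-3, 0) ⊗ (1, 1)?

Yes

Reconstruct entrywise from the claimed factors. For example, T[1,1,1] = 0 and Σₗ aₗ[1]bₗ[1]cₗ[1] = (-1)·(2)·(0) + (-2)·(0)·(1) = 0; checking all 8 entries, every one matches. The claim holds.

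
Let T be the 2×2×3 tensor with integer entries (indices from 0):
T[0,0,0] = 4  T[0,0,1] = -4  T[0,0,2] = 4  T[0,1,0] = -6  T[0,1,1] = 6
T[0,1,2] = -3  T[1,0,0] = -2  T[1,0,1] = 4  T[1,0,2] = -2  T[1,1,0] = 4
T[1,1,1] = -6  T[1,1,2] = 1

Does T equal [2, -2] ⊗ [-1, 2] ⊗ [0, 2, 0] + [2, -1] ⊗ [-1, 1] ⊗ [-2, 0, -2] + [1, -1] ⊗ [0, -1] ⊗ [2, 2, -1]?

Yes

Reconstruct entrywise from the claimed factors. For example, T[1,0,2] = -2 and Σₗ aₗ[1]bₗ[0]cₗ[2] = (-2)·(-1)·(0) + (-1)·(-1)·(-2) + (-1)·(0)·(-1) = -2; checking all 12 entries, every one matches. The claim holds.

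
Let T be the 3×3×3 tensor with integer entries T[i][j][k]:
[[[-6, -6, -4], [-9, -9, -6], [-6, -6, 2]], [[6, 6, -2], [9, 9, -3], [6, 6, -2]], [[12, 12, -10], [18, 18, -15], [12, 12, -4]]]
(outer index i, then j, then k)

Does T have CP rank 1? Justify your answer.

The mode-2 unfolding of T (rows indexed by j, columns by (i,k) = (0,0), (0,1), (0,2), (1,0), (1,1), (1,2), (2,0), (2,1), (2,2)) is [[-6, -6, -4, 6, 6, -2, 12, 12, -10], [-9, -9, -6, 9, 9, -3, 18, 18, -15], [-6, -6, 2, 6, 6, -2, 12, 12, -4]].
There the 2×2 minor on rows j ∈ {0, 2}, columns (i,k) ∈ {(0,0), (0,2)} is det [[-6, -4], [-6, 2]] = -36 ≠ 0, so this unfolding has rank ≥ 2; CP rank is at least every unfolding rank, so rank(T) ≥ 2.
In particular rank(T) ≥ 2 > 1, so T is not rank-1.

No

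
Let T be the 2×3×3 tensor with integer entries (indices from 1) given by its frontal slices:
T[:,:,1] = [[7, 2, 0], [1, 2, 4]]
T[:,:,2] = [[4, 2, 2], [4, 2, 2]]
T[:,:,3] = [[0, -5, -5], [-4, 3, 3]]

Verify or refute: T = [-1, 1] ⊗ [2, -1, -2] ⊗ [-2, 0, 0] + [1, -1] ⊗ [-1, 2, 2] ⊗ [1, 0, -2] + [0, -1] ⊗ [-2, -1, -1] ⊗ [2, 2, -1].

No

Reconstruct entry (1,1,1) from the claimed factors: Σₗ aₗ[1]bₗ[1]cₗ[1] = (-1)·(2)·(-2) + (1)·(-1)·(1) + (0)·(-2)·(2) = 3, but T[1,1,1] = 7. The claim is false.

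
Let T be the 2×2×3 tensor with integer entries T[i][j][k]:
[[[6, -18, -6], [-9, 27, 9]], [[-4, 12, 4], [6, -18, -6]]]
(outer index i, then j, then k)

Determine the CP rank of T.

1

Lower bound: T ≠ 0 (e.g. T[0,0,0] = 6), so rank(T) ≥ 1.
Upper bound: if T = a ⊗ b ⊗ c then every fibre of T is a multiple of the corresponding factor, so read the factors off the fibres through the nonzero entry T[0,0,0] = 6.
The mode-1 fibre T[:,0,0] = [6, -4] gives a = (3, -2) (primitive direction); the mode-2 fibre T[0,:,0] = [6, -9] gives b = (2, -3); then c[k] = T[0,0,k] / (a[0]·b[0]) = [6, -18, -6] / 6 = (1, -3, -1).
Expanding (3, -2) ⊗ (2, -3) ⊗ (1, -3, -1) reproduces all 12 entries of T, so T = (3, -2) ⊗ (2, -3) ⊗ (1, -3, -1) and rank(T) ≤ 1.
These bounds meet, so rank(T) = 1.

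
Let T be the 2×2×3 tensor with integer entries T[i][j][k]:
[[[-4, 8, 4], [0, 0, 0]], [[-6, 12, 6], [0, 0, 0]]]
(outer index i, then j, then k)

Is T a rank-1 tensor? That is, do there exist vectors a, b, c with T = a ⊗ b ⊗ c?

Yes

If T = a ⊗ b ⊗ c then every fibre of T is a multiple of the corresponding factor, so read the factors off the fibres through the nonzero entry T[0,0,0] = -4.
The mode-1 fibre T[:,0,0] = [-4, -6] gives a = [2, 3] (primitive direction); the mode-2 fibre T[0,:,0] = [-4, 0] gives b = [1, 0]; then c[k] = T[0,0,k] / (a[0]·b[0]) = [-4, 8, 4] / 2 = [-2, 4, 2].
Expanding [2, 3] ⊗ [1, 0] ⊗ [-2, 4, 2] reproduces all 12 entries of T, so T = [2, 3] ⊗ [1, 0] ⊗ [-2, 4, 2] and rank(T) ≤ 1.
Equivalently every frontal slice T[:,:,k] is c[k] times the rank-1 matrix [2, 3] ⊗ [1, 0]. So T has rank 1 (it is nonzero).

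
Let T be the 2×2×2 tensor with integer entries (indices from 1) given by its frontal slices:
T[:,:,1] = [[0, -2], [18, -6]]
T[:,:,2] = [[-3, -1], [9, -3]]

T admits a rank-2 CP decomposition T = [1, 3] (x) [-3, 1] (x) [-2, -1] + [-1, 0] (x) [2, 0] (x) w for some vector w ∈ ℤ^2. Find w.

w = [3, 3]

Subtract the known terms from T to get the rank-1 residual R = [-1, 0] (x) [2, 0] (x) w, so R[i,j,k] = a[i]·b[j]·w[k]. Pick indices with nonzero a[1]·b[1] = (-1)·(2) = -2. Only the fibre through (1,1,·) is needed: R[1,1,:] = T[1,1,:] − Σₗ aₗ[1]bₗ[1]cₗ = [0, -3] − (1)·(-3)·[-2, -1] = [-6, -6]. Then w[k] = R[1,1,k] / -2 for each k, giving w = [-6, -6] / -2 = [3, 3].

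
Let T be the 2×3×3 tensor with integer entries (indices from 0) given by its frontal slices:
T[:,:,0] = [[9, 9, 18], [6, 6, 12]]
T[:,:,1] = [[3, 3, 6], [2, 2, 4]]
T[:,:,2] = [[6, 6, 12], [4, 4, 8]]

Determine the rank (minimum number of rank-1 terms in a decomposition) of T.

1

Lower bound: T ≠ 0 (e.g. T[0,0,0] = 9), so rank(T) ≥ 1.
Upper bound: if T = a ∘ b ∘ c then every fibre of T is a multiple of the corresponding factor, so read the factors off the fibres through the nonzero entry T[0,0,0] = 9.
The mode-1 fibre T[:,0,0] = [9, 6] gives a = [3, 2] (primitive direction); the mode-2 fibre T[0,:,0] = [9, 9, 18] gives b = [1, 1, 2]; then c[k] = T[0,0,k] / (a[0]·b[0]) = [9, 3, 6] / 3 = [3, 1, 2].
Expanding [3, 2] ∘ [1, 1, 2] ∘ [3, 1, 2] reproduces all 18 entries of T, so T = [3, 2] ∘ [1, 1, 2] ∘ [3, 1, 2] and rank(T) ≤ 1.
These bounds meet, so rank(T) = 1.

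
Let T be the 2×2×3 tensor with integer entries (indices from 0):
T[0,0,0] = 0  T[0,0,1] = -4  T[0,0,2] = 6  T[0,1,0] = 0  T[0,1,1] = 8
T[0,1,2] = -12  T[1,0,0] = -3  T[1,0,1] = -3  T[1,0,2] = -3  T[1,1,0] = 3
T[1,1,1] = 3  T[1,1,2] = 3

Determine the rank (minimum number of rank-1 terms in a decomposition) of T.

Lower bound: in the mode-2 unfolding of T (rows indexed by j, columns by (i,k)) the 2×2 minor on rows j ∈ {0, 1}, columns (i,k) ∈ {(0,1), (1,0)} is det [[-4, -3], [8, 3]] = 12 ≠ 0, so that unfolding has rank ≥ 2 and hence rank(T) ≥ 2 (CP rank is at least every unfolding rank, though it can be larger).
Upper bound: with S_k = T[:,:,k], the two rank-1 terms a₁b₁ᵀ, a₂b₂ᵀ are the rank-1 members of the pencil x·S₀ + y·S₁.
det(x·S₀ + y·S₁) is 12·xy + 12·y² = 12·(y)(x + y), vanishing at (x:y) = (1:0) and (1:-1).
M₁ = S₀ = [[0, 0], [-3, 3]] = (-3)·[0, 1][1, -1]ᵀ and M₂ = S₀ − S₁ = [[4, -8], [0, 0]] = 4·[1, 0][1, -2]ᵀ, so take a₁ = [0, 1], b₁ = [1, -1], a₂ = [1, 0], b₂ = [1, -2].
Each slice is an integer combination of E₁ = a₁b₁ᵀ and E₂ = a₂b₂ᵀ: S₀ = −3·E₁, S₁ = −3·E₁ − 4·E₂, S₂ = −3·E₁ + 6·E₂; reading off coefficients, c₁ = [-3, -3, -3] and c₂ = [0, -4, 6].
Hence T = [0, 1] (x) [1, -1] (x) [-3, -3, -3] + [1, 0] (x) [1, -2] (x) [0, -4, 6], so rank(T) ≤ 2.
These bounds meet, so rank(T) = 2.

2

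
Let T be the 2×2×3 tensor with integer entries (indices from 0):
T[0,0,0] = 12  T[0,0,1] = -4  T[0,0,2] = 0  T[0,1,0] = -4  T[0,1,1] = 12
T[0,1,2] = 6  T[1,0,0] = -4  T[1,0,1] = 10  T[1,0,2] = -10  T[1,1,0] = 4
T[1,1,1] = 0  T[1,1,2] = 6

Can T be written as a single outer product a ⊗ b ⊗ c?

The mode-3 unfolding of T (rows indexed by k, columns by (i,j) = (0,0), (0,1), (1,0), (1,1)) is [[12, -4, -4, 4], [-4, 12, 10, 0], [0, 6, -10, 6]].
There the 3×3 minor on rows k ∈ {0, 1, 2}, columns (i,j) ∈ {(0,0), (0,1), (1,0)} is det [[12, -4, -4], [-4, 12, 10], [0, 6, -10]] = -1904 ≠ 0, so this unfolding has rank ≥ 3; CP rank is at least every unfolding rank, so rank(T) ≥ 3.
In particular rank(T) ≥ 3 > 1, so T is not rank-1.

No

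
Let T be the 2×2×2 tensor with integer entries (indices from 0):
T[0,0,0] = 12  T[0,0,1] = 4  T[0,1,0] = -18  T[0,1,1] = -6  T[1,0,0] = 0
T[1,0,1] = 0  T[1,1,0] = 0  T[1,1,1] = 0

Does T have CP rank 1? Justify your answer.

If T = a ∘ b ∘ c then every fibre of T is a multiple of the corresponding factor, so read the factors off the fibres through the nonzero entry T[0,0,0] = 12.
The mode-1 fibre T[:,0,0] = [12, 0] gives a = (1, 0) (primitive direction); the mode-2 fibre T[0,:,0] = [12, -18] gives b = (2, -3); then c[k] = T[0,0,k] / (a[0]·b[0]) = [12, 4] / 2 = (6, 2).
Expanding (1, 0) ∘ (2, -3) ∘ (6, 2) reproduces all 8 entries of T, so T = (1, 0) ∘ (2, -3) ∘ (6, 2) and rank(T) ≤ 1.
Equivalently every frontal slice T[:,:,k] is c[k] times the rank-1 matrix (1, 0) ∘ (2, -3). So T has rank 1 (it is nonzero).

Yes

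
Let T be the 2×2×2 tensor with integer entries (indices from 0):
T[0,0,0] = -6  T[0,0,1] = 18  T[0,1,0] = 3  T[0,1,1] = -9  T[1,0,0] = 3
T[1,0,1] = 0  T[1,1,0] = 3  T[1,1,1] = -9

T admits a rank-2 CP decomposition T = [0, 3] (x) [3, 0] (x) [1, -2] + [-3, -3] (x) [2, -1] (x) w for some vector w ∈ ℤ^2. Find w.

w = [1, -3]

Subtract the known terms from T to get the rank-1 residual R = [-3, -3] (x) [2, -1] (x) w, so R[i,j,k] = a[i]·b[j]·w[k]. Pick indices with nonzero a[0]·b[0] = (-3)·(2) = -6. Only the fibre through (0,0,·) is needed: R[0,0,:] = T[0,0,:] − Σₗ aₗ[0]bₗ[0]cₗ = [-6, 18] − (0)·(3)·[1, -2] = [-6, 18]. Then w[k] = R[0,0,k] / -6 for each k, giving w = [-6, 18] / -6 = [1, -3].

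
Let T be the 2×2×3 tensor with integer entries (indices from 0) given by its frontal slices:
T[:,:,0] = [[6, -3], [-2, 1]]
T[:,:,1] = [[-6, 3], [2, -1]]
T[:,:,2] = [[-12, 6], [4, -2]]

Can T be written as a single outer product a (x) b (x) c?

Yes

If T = a (x) b (x) c then every fibre of T is a multiple of the corresponding factor, so read the factors off the fibres through the nonzero entry T[0,0,0] = 6.
The mode-1 fibre T[:,0,0] = [6, -2] gives a = [3, -1] (primitive direction); the mode-2 fibre T[0,:,0] = [6, -3] gives b = [2, -1]; then c[k] = T[0,0,k] / (a[0]·b[0]) = [6, -6, -12] / 6 = [1, -1, -2].
Expanding [3, -1] (x) [2, -1] (x) [1, -1, -2] reproduces all 12 entries of T, so T = [3, -1] (x) [2, -1] (x) [1, -1, -2] and rank(T) ≤ 1.
Equivalently every frontal slice T[:,:,k] is c[k] times the rank-1 matrix [3, -1] (x) [2, -1]. So T has rank 1 (it is nonzero).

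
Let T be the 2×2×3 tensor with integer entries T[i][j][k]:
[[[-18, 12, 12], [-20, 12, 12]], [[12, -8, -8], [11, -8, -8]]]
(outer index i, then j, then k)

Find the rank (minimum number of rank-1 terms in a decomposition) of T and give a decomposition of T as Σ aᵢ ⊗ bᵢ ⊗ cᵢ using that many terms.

Lower bound: the mode-2 unfolding of T (rows indexed by j, columns by (i,k) = (0,0), (0,1), (0,2), (1,0), (1,1), (1,2)) is [[-18, 12, 12, 12, -8, -8], [-20, 12, 12, 11, -8, -8]].
There the 2×2 minor on rows j ∈ {0, 1}, columns (i,k) ∈ {(0,0), (0,1)} is det [[-18, 12], [-20, 12]] = 24 ≠ 0, so this unfolding has rank ≥ 2; CP rank is at least every unfolding rank, so rank(T) ≥ 2. (Flattening ranks never certify an upper bound on CP rank; for that we must actually write T with 2 rank-1 terms.)
Upper bound — finding two terms. Write S_k = T[:,:,k] for the frontal slices: S₀ = [[-18, -20], [12, 11]], S₁ = [[12, 12], [-8, -8]], S₂ = [[12, 12], [-8, -8]].
If T = a₁ ⊗ b₁ ⊗ c₁ + a₂ ⊗ b₂ ⊗ c₂ then each S_k = c₁[k]·a₁b₁ᵀ + c₂[k]·a₂b₂ᵀ. S₀ and S₁ are linearly independent, so a₁b₁ᵀ and a₂b₂ᵀ must span the same plane of matrices: they are the rank-1 matrices of the form x·S₀ + y·S₁.
det(x·S₀ + y·S₁) is 42·x² − 28·xy = 14·(3·x − 2·y)(x), vanishing at (x:y) = (2:3) and (0:1).
M₁ = 2·S₀ + 3·S₁ = [[0, -4], [0, -2]] = (-2)·[2, 1][0, 1]ᵀ and M₂ = S₁ = [[12, 12], [-8, -8]] = 4·[3, -2][1, 1]ᵀ, so take a₁ = [2, 1], b₁ = [0, 1], a₂ = [3, -2], b₂ = [1, 1].
Each slice is an integer combination of E₁ = a₁b₁ᵀ and E₂ = a₂b₂ᵀ: S₀ = −E₁ − 6·E₂, S₁ = 4·E₂, S₂ = 4·E₂; reading off coefficients, c₁ = [-1, 0, 0] and c₂ = [-6, 4, 4].
Hence T = [2, 1] ⊗ [0, 1] ⊗ [-1, 0, 0] + [3, -2] ⊗ [1, 1] ⊗ [-6, 4, 4], so rank(T) ≤ 2.
These bounds meet, so rank(T) = 2.
Check entry T[1,1,0] = 11: (1)·(1)·(-1) + (-2)·(1)·(-6) = 11.

rank(T) = 2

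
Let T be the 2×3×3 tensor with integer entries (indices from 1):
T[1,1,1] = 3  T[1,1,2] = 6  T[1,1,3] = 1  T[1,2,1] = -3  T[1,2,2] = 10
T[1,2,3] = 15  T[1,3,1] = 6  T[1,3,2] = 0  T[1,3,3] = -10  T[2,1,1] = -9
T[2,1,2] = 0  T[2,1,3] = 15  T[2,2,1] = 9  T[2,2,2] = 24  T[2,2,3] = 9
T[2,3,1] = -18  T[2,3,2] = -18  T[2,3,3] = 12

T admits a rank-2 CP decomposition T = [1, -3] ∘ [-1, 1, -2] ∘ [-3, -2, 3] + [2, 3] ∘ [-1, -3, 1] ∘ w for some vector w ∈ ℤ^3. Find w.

w = [0, -2, -2]

Subtract the known terms from T to get the rank-1 residual R = [2, 3] ∘ [-1, -3, 1] ∘ w, so R[i,j,k] = a[i]·b[j]·w[k]. Pick indices with nonzero a[1]·b[1] = (2)·(-1) = -2. Only the fibre through (1,1,·) is needed: R[1,1,:] = T[1,1,:] − Σₗ aₗ[1]bₗ[1]cₗ = [3, 6, 1] − (1)·(-1)·[-3, -2, 3] = [0, 4, 4]. Then w[k] = R[1,1,k] / -2 for each k, giving w = [0, 4, 4] / -2 = [0, -2, -2].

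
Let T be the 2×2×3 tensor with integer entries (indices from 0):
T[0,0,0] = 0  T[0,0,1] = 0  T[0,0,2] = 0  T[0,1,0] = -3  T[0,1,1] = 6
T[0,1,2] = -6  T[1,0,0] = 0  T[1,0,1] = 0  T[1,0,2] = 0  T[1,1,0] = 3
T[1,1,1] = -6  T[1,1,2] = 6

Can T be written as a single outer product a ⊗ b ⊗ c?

Yes

The mode-1 fibre T[:,1,0] = [-3, 3] gives a = [1, -1] (primitive direction); the mode-2 fibre T[0,:,0] = [0, -3] gives b = [0, 1]; then c[k] = T[0,1,k] / (a[0]·b[1]) = [-3, 6, -6] / 1 = [-3, 6, -6].
Expanding [1, -1] ⊗ [0, 1] ⊗ [-3, 6, -6] reproduces all 12 entries of T, so T = [1, -1] ⊗ [0, 1] ⊗ [-3, 6, -6] and rank(T) ≤ 1.
Equivalently every frontal slice T[:,:,k] is c[k] times the rank-1 matrix [1, -1] ⊗ [0, 1]. So T has rank 1 (it is nonzero).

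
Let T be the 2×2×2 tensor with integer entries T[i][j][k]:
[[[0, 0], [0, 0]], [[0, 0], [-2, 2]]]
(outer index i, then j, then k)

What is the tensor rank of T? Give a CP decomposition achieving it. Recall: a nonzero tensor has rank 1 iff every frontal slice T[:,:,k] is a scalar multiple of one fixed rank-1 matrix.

Lower bound: T ≠ 0 (e.g. T[1,1,0] = -2), so rank(T) ≥ 1.
Upper bound: the mode-1 fibre T[:,1,0] = [0, -2] gives a = [0, 1] (primitive direction); the mode-2 fibre T[1,:,0] = [0, -2] gives b = [0, 1]; then c[k] = T[1,1,k] / (a[1]·b[1]) = [-2, 2] / 1 = [-2, 2].
Expanding [0, 1] ⊗ [0, 1] ⊗ [-2, 2] reproduces all 8 entries of T, so T = [0, 1] ⊗ [0, 1] ⊗ [-2, 2] and rank(T) ≤ 1.
These bounds meet, so rank(T) = 1.

rank(T) = 1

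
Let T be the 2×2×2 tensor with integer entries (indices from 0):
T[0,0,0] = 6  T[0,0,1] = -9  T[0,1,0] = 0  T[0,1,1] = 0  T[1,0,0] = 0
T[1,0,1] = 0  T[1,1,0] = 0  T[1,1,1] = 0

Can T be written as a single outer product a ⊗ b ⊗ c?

Yes

If T = a ⊗ b ⊗ c then every fibre of T is a multiple of the corresponding factor, so read the factors off the fibres through the nonzero entry T[0,0,0] = 6.
The mode-1 fibre T[:,0,0] = [6, 0] gives a = [1, 0] (primitive direction); the mode-2 fibre T[0,:,0] = [6, 0] gives b = [1, 0]; then c[k] = T[0,0,k] / (a[0]·b[0]) = [6, -9] / 1 = [6, -9].
Expanding [1, 0] ⊗ [1, 0] ⊗ [6, -9] reproduces all 8 entries of T, so T = [1, 0] ⊗ [1, 0] ⊗ [6, -9] and rank(T) ≤ 1.
Equivalently every frontal slice T[:,:,k] is c[k] times the rank-1 matrix [1, 0] ⊗ [1, 0]. So T has rank 1 (it is nonzero).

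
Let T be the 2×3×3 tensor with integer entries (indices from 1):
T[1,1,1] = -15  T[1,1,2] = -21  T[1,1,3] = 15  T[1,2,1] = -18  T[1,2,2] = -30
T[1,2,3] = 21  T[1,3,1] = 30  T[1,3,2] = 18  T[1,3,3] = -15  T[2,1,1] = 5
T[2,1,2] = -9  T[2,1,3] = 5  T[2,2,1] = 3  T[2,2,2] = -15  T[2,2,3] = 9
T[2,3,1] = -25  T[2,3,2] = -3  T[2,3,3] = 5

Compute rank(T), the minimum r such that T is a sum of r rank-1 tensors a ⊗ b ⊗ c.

Lower bound: the mode-3 unfolding of T (rows indexed by k, columns by (i,j) = (1,1), (1,2), (1,3), (2,1), (2,2), (2,3)) is [[-15, -18, 30, 5, 3, -25], [-21, -30, 18, -9, -15, -3], [15, 21, -15, 5, 9, 5]].
There the 2×2 minor on rows k ∈ {1, 2}, columns (i,j) ∈ {(1,1), (1,2)} is det [[-15, -18], [-21, -30]] = 72 ≠ 0, so this unfolding has rank ≥ 2; CP rank is at least every unfolding rank, so rank(T) ≥ 2. (Unfolding ranks only ever bound the CP rank from below — rank(T) can be strictly larger than all of them — so the matching upper bound has to come from an explicit 2-term decomposition.)
Upper bound — finding two terms. Write S_k = T[:,:,k] for the frontal slices: S₁ = [[-15, -18, 30], [5, 3, -25]], S₂ = [[-21, -30, 18], [-9, -15, -3]], S₃ = [[15, 21, -15], [5, 9, 5]].
If T = a₁ ⊗ b₁ ⊗ c₁ + a₂ ⊗ b₂ ⊗ c₂ then each S_k = c₁[k]·a₁b₁ᵀ + c₂[k]·a₂b₂ᵀ. S₁ and S₂ are linearly independent, so a₁b₁ᵀ and a₂b₂ᵀ must span the same plane of matrices: they are the rank-1 matrices of the form x·S₁ + y·S₂.
The 2×2 minor of x·S₁ + y·S₂ on rows {1,2}, columns {1,2} is 45·x² + 150·xy + 45·y² = 15·(x + 3·y)(3·x + y), vanishing at (x:y) = (3:-1) and (1:-3).
M₁ = 3·S₁ − S₂ = [[-24, -24, 72], [24, 24, -72]] = (-24)·[1, -1][1, 1, -3]ᵀ and M₂ = S₁ − 3·S₂ = [[48, 72, -24], [32, 48, -16]] = 8·[3, 2][2, 3, -1]ᵀ, so take a₁ = [1, -1], b₁ = [1, 1, -3], a₂ = [3, 2], b₂ = [2, 3, -1].
Each slice is an integer combination of E₁ = a₁b₁ᵀ and E₂ = a₂b₂ᵀ: S₁ = −9·E₁ − E₂, S₂ = −3·E₁ − 3·E₂, S₃ = 3·E₁ + 2·E₂; reading off coefficients, c₁ = [-9, -3, 3] and c₂ = [-1, -3, 2].
Hence T = [1, -1] ⊗ [1, 1, -3] ⊗ [-9, -3, 3] + [3, 2] ⊗ [2, 3, -1] ⊗ [-1, -3, 2], so rank(T) ≤ 2.
These bounds meet, so rank(T) = 2.

2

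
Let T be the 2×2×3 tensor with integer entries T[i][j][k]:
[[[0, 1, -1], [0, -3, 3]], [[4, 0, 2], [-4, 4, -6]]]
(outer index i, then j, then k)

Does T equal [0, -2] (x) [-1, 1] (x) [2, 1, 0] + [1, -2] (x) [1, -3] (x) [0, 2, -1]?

Reconstruct entry (0,0,1) from the claimed factors: Σₗ aₗ[0]bₗ[0]cₗ[1] = (0)·(-1)·(1) + (1)·(1)·(2) = 2, but T[0,0,1] = 1. The claim is false.

No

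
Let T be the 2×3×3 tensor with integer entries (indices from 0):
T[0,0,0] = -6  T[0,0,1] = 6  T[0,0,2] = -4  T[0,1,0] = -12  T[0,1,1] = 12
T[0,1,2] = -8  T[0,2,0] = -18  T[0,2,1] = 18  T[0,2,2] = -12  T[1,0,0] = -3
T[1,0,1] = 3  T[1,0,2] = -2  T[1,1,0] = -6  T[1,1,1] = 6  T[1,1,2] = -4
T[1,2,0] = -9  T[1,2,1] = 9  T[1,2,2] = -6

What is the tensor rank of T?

Lower bound: T ≠ 0 (e.g. T[0,0,0] = -6), so rank(T) ≥ 1.
Upper bound: if T = a (x) b (x) c then every fibre of T is a multiple of the corresponding factor, so read the factors off the fibres through the nonzero entry T[0,0,0] = -6.
The mode-1 fibre T[:,0,0] = [-6, -3] gives a = [2, 1] (primitive direction); the mode-2 fibre T[0,:,0] = [-6, -12, -18] gives b = [1, 2, 3]; then c[k] = T[0,0,k] / (a[0]·b[0]) = [-6, 6, -4] / 2 = [-3, 3, -2].
Expanding [2, 1] (x) [1, 2, 3] (x) [-3, 3, -2] reproduces all 18 entries of T, so T = [2, 1] (x) [1, 2, 3] (x) [-3, 3, -2] and rank(T) ≤ 1.
These bounds meet, so rank(T) = 1.

1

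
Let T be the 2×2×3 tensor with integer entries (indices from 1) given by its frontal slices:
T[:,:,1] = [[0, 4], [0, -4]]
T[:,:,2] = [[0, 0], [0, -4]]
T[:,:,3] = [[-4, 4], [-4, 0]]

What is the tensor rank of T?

3

Lower bound: in the mode-3 unfolding of T (rows indexed by k, columns by (i,j)) the 3×3 minor on rows k ∈ {1, 2, 3}, columns (i,j) ∈ {(1,1), (1,2), (2,2)} is det [[0, 4, -4], [0, 0, -4], [-4, 4, 0]] = 64 ≠ 0, so that unfolding has rank ≥ 3 and hence rank(T) ≥ 3 (CP rank is at least every unfolding rank, though it can be larger).
Upper bound: T is a sum of 3 rank-1 terms, T = [0, 1] ⊗ [0, 1] ⊗ [-8, -4, -4] + [1, 1] ⊗ [0, 1] ⊗ [4, 0, -4] + [1, 1] ⊗ [1, -2] ⊗ [0, 0, -4] (one valid choice — decompositions are not unique — normalised so each a, b is primitive with positive first nonzero entry; check it by expanding all entries), so rank(T) ≤ 3.
These bounds meet, so rank(T) = 3.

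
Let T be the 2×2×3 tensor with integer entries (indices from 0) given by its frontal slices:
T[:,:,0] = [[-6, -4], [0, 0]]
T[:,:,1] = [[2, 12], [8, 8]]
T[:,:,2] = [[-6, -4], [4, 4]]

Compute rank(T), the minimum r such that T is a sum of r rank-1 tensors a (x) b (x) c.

3

Lower bound: the mode-3 unfolding of T (rows indexed by k, columns by (i,j) = (0,0), (0,1), (1,0), (1,1)) is [[-6, -4, 0, 0], [2, 12, 8, 8], [-6, -4, 4, 4]].
There the 3×3 minor on rows k ∈ {0, 1, 2}, columns (i,j) ∈ {(0,0), (0,1), (1,0)} is det [[-6, -4, 0], [2, 12, 8], [-6, -4, 4]] = -256 ≠ 0, so this unfolding has rank ≥ 3; CP rank is at least every unfolding rank, so rank(T) ≥ 3. (Unfolding ranks only ever bound the CP rank from below — rank(T) can be strictly larger than all of them — so the matching upper bound has to come from an explicit 3-term decomposition.)
Upper bound: T is a sum of 3 rank-1 terms, T = (0, 1) (x) (1, 1) (x) (0, 8, 4) + (1, 0) (x) (1, -2) (x) (-2, -2, -2) + (1, 0) (x) (1, 2) (x) (-4, 4, -4) (one valid choice — decompositions are not unique — normalised so each a, b is primitive with positive first nonzero entry; check it by expanding all entries), so rank(T) ≤ 3.
These bounds meet, so rank(T) = 3.
Check entry T[1,0,1] = 8: (1)·(1)·(8) + (0)·(1)·(-2) + (0)·(1)·(4) = 8.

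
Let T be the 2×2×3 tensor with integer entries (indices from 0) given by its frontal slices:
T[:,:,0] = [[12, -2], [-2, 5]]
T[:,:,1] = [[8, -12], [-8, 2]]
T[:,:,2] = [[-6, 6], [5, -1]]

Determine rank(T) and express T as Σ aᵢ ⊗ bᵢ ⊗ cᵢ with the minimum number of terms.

Lower bound: in the mode-3 unfolding of T (rows indexed by k, columns by (i,j)) the 3×3 minor on rows k ∈ {0, 1, 2}, columns (i,j) ∈ {(0,0), (0,1), (1,0)} is det [[12, -2, -2], [8, -12, -8], [-6, 6, 5]] = -112 ≠ 0, so that unfolding has rank ≥ 3 and hence rank(T) ≥ 3 (CP rank is at least every unfolding rank, though it can be larger).
Upper bound: T is a sum of 3 rank-1 terms, T = [2, -1] ⊗ [1, -1] ⊗ [2, 2, 0] + [2, -1] ⊗ [2, -1] ⊗ [1, 2, -2] + [2, 1] ⊗ [1, 1] ⊗ [2, -2, 1] (one valid choice — decompositions are not unique — normalised so each a, b is primitive with positive first nonzero entry; check it by expanding all entries), so rank(T) ≤ 3.
These bounds meet, so rank(T) = 3.

rank(T) = 3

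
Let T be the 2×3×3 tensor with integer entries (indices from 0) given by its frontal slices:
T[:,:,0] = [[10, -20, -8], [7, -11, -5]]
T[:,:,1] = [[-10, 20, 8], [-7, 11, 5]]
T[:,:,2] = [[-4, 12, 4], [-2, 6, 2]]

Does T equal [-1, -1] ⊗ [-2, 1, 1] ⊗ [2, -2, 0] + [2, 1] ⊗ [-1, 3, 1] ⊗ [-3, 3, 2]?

Reconstruct entrywise from the claimed factors. For example, T[1,1,2] = 6 and Σₗ aₗ[1]bₗ[1]cₗ[2] = (-1)·(1)·(0) + (1)·(3)·(2) = 6; checking all 18 entries, every one matches. The claim holds.

Yes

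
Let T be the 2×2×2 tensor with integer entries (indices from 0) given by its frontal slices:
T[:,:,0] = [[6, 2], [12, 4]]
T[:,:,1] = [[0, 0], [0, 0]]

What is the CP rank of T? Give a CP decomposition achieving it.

rank(T) = 1

Lower bound: T ≠ 0 (e.g. T[0,0,0] = 6), so rank(T) ≥ 1.
Upper bound: if T = a (x) b (x) c then every fibre of T is a multiple of the corresponding factor, so read the factors off the fibres through the nonzero entry T[0,0,0] = 6.
The mode-1 fibre T[:,0,0] = [6, 12] gives a = [1, 2] (primitive direction); the mode-2 fibre T[0,:,0] = [6, 2] gives b = [3, 1]; then c[k] = T[0,0,k] / (a[0]·b[0]) = [6, 0] / 3 = [2, 0].
Expanding [1, 2] (x) [3, 1] (x) [2, 0] reproduces all 8 entries of T, so T = [1, 2] (x) [3, 1] (x) [2, 0] and rank(T) ≤ 1.
These bounds meet, so rank(T) = 1.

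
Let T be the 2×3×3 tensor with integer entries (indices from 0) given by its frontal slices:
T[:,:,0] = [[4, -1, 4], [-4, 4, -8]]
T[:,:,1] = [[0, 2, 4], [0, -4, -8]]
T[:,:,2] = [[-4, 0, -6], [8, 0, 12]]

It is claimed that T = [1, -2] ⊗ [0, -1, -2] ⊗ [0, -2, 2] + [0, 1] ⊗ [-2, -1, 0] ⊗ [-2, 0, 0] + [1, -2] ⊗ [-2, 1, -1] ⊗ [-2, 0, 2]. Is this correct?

No

Reconstruct entry (0,1,0) from the claimed factors: Σₗ aₗ[0]bₗ[1]cₗ[0] = (1)·(-1)·(0) + (0)·(-1)·(-2) + (1)·(1)·(-2) = -2, but T[0,1,0] = -1. The claim is false.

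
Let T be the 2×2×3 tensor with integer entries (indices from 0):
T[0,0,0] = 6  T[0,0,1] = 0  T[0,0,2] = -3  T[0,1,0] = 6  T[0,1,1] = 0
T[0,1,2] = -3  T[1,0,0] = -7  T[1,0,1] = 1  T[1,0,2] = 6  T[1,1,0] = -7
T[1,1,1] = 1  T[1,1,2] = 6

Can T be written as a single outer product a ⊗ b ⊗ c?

The mode-1 unfolding of T (rows indexed by i, columns by (j,k) = (0,0), (0,1), (0,2), (1,0), (1,1), (1,2)) is [[6, 0, -3, 6, 0, -3], [-7, 1, 6, -7, 1, 6]].
There the 2×2 minor on rows i ∈ {0, 1}, columns (j,k) ∈ {(0,0), (0,1)} is det [[6, 0], [-7, 1]] = 6 ≠ 0, so this unfolding has rank ≥ 2; CP rank is at least every unfolding rank, so rank(T) ≥ 2.
In particular rank(T) ≥ 2 > 1, so T is not rank-1.

No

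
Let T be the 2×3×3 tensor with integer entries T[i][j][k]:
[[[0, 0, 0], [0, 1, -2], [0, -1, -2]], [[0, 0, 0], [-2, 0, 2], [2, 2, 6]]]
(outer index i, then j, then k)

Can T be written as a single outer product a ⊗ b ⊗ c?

The mode-3 unfolding of T (rows indexed by k, columns by (i,j) = (0,0), (0,1), (0,2), (1,0), (1,1), (1,2)) is [[0, 0, 0, 0, -2, 2], [0, 1, -1, 0, 0, 2], [0, -2, -2, 0, 2, 6]].
There the 3×3 minor on rows k ∈ {0, 1, 2}, columns (i,j) ∈ {(0,1), (0,2), (1,1)} is det [[0, 0, -2], [1, -1, 0], [-2, -2, 2]] = 8 ≠ 0, so this unfolding has rank ≥ 3; CP rank is at least every unfolding rank, so rank(T) ≥ 3.
In particular rank(T) ≥ 3 > 1, so T is not rank-1.

No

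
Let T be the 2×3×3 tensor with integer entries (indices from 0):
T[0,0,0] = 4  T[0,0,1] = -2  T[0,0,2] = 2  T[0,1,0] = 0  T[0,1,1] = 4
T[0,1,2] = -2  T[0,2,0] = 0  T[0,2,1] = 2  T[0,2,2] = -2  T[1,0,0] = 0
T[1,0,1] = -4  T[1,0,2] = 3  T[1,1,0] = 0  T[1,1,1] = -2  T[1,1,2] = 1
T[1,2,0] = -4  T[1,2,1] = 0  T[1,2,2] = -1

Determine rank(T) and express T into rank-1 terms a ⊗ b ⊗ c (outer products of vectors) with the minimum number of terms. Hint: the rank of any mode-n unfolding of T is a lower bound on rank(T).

Lower bound: the mode-3 unfolding of T (rows indexed by k, columns by (i,j) = (0,0), (0,1), (0,2), (1,0), (1,1), (1,2)) is [[4, 0, 0, 0, 0, -4], [-2, 4, 2, -4, -2, 0], [2, -2, -2, 3, 1, -1]].
There the 3×3 minor on rows k ∈ {0, 1, 2}, columns (i,j) ∈ {(0,0), (0,1), (0,2)} is det [[4, 0, 0], [-2, 4, 2], [2, -2, -2]] = -16 ≠ 0, so this unfolding has rank ≥ 3; CP rank is at least every unfolding rank, so rank(T) ≥ 3. (Flattening ranks never certify an upper bound on CP rank; for that we must actually write T with 3 rank-1 terms.)
Upper bound: T is a sum of 3 rank-1 terms, T = (1, -1) ⊗ (1, 0, 1) ⊗ (2, 4, -2) + (1, 1) ⊗ (1, 0, -1) ⊗ (2, -2, 2) + (2, -1) ⊗ (1, -1, 1) ⊗ (0, -2, 1) (one valid choice — decompositions are not unique — normalised so each a, b is primitive with positive first nonzero entry; check it by expanding all entries), so rank(T) ≤ 3.
These bounds meet, so rank(T) = 3.
Check entry T[0,1,1] = 4: (1)·(0)·(4) + (1)·(0)·(-2) + (2)·(-1)·(-2) = 4.

rank(T) = 3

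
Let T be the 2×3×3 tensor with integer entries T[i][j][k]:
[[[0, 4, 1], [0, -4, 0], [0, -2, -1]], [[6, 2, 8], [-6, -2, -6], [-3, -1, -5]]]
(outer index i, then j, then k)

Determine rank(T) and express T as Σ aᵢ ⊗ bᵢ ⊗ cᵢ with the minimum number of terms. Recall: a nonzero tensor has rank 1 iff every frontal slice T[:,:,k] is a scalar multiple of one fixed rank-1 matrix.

rank(T) = 3

Lower bound: the mode-3 unfolding of T (rows indexed by k, columns by (i,j) = (0,0), (0,1), (0,2), (1,0), (1,1), (1,2)) is [[0, 0, 0, 6, -6, -3], [4, -4, -2, 2, -2, -1], [1, 0, -1, 8, -6, -5]].
There the 3×3 minor on rows k ∈ {0, 1, 2}, columns (i,j) ∈ {(0,0), (0,1), (1,0)} is det [[0, 0, 6], [4, -4, 2], [1, 0, 8]] = 24 ≠ 0, so this unfolding has rank ≥ 3; CP rank is at least every unfolding rank, so rank(T) ≥ 3. (This is only a lower bound: in general the CP rank may exceed every unfolding rank, so we still need to exhibit 3 rank-1 terms summing to T.)
Upper bound: T is a sum of 3 rank-1 terms, T = [1, -1] ⊗ [2, -2, -1] ⊗ [-1, 1, -1] + [1, 2] ⊗ [1, 0, -1] ⊗ [0, 0, 1] + [1, 2] ⊗ [2, -2, -1] ⊗ [1, 1, 1] (one valid choice — decompositions are not unique — normalised so each a, b is primitive with positive first nonzero entry; check it by expanding all entries), so rank(T) ≤ 3.
These bounds meet, so rank(T) = 3.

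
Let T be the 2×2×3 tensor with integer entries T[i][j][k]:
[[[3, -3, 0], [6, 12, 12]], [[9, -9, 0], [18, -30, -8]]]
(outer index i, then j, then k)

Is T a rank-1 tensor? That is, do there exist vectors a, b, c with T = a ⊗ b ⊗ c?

The mode-3 unfolding of T (rows indexed by k, columns by (i,j) = (0,0), (0,1), (1,0), (1,1)) is [[3, 6, 9, 18], [-3, 12, -9, -30], [0, 12, 0, -8]].
There the 2×2 minor on rows k ∈ {0, 1}, columns (i,j) ∈ {(0,0), (0,1)} is det [[3, 6], [-3, 12]] = 54 ≠ 0, so this unfolding has rank ≥ 2; CP rank is at least every unfolding rank, so rank(T) ≥ 2.
In particular rank(T) ≥ 2 > 1, so T is not rank-1.

No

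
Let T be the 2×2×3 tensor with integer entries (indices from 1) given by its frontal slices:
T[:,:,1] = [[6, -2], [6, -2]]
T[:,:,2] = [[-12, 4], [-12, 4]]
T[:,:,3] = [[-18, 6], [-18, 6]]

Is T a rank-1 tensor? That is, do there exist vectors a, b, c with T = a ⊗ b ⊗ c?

If T = a ⊗ b ⊗ c then every fibre of T is a multiple of the corresponding factor, so read the factors off the fibres through the nonzero entry T[1,1,1] = 6.
The mode-1 fibre T[:,1,1] = [6, 6] gives a = (1, 1) (primitive direction); the mode-2 fibre T[1,:,1] = [6, -2] gives b = (3, -1); then c[k] = T[1,1,k] / (a[1]·b[1]) = [6, -12, -18] / 3 = (2, -4, -6).
Expanding (1, 1) ⊗ (3, -1) ⊗ (2, -4, -6) reproduces all 12 entries of T, so T = (1, 1) ⊗ (3, -1) ⊗ (2, -4, -6) and rank(T) ≤ 1.
Equivalently every frontal slice T[:,:,k] is c[k] times the rank-1 matrix (1, 1) ⊗ (3, -1). So T has rank 1 (it is nonzero).

Yes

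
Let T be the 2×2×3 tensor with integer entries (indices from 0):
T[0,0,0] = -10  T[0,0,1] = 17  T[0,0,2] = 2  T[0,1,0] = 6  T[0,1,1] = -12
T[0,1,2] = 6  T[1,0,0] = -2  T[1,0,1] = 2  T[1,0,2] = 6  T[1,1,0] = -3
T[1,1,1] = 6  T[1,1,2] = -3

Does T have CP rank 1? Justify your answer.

No

The mode-1 unfolding of T (rows indexed by i, columns by (j,k) = (0,0), (0,1), (0,2), (1,0), (1,1), (1,2)) is [[-10, 17, 2, 6, -12, 6], [-2, 2, 6, -3, 6, -3]].
There the 2×2 minor on rows i ∈ {0, 1}, columns (j,k) ∈ {(0,0), (0,1)} is det [[-10, 17], [-2, 2]] = 14 ≠ 0, so this unfolding has rank ≥ 2; CP rank is at least every unfolding rank, so rank(T) ≥ 2.
In particular rank(T) ≥ 2 > 1, so T is not rank-1.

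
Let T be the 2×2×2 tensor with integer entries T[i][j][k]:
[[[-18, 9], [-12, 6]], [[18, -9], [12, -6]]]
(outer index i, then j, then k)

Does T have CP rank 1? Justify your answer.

If T = a ⊗ b ⊗ c then every fibre of T is a multiple of the corresponding factor, so read the factors off the fibres through the nonzero entry T[0,0,0] = -18.
The mode-1 fibre T[:,0,0] = [-18, 18] gives a = [1, -1] (primitive direction); the mode-2 fibre T[0,:,0] = [-18, -12] gives b = [3, 2]; then c[k] = T[0,0,k] / (a[0]·b[0]) = [-18, 9] / 3 = [-6, 3].
Expanding [1, -1] ⊗ [3, 2] ⊗ [-6, 3] reproduces all 8 entries of T, so T = [1, -1] ⊗ [3, 2] ⊗ [-6, 3] and rank(T) ≤ 1.
Equivalently every frontal slice T[:,:,k] is c[k] times the rank-1 matrix [1, -1] ⊗ [3, 2]. So T has rank 1 (it is nonzero).

Yes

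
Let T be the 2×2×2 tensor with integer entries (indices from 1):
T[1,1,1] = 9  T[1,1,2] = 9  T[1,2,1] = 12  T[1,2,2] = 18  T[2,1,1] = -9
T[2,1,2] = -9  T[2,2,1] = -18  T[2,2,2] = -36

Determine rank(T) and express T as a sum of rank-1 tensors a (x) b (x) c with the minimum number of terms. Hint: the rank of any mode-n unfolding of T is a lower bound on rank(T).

rank(T) = 2

Lower bound: the mode-1 unfolding of T (rows indexed by i, columns by (j,k) = (1,1), (1,2), (2,1), (2,2)) is [[9, 9, 12, 18], [-9, -9, -18, -36]].
There the 2×2 minor on rows i ∈ {1, 2}, columns (j,k) ∈ {(1,1), (2,1)} is det [[9, 12], [-9, -18]] = -54 ≠ 0, so this unfolding has rank ≥ 2; CP rank is at least every unfolding rank, so rank(T) ≥ 2. (This is only a lower bound: in general the CP rank may exceed every unfolding rank, so we still need to exhibit 2 rank-1 terms summing to T.)
Upper bound — finding two terms. Write S_k = T[:,:,k] for the frontal slices: S₁ = [[9, 12], [-9, -18]], S₂ = [[9, 18], [-9, -36]].
If T = a₁ (x) b₁ (x) c₁ + a₂ (x) b₂ (x) c₂ then each S_k = c₁[k]·a₁b₁ᵀ + c₂[k]·a₂b₂ᵀ. S₁ and S₂ are linearly independent, so a₁b₁ᵀ and a₂b₂ᵀ must span the same plane of matrices: they are the rank-1 matrices of the form x·S₁ + y·S₂.
det(x·S₁ + y·S₂) is −54·x² − 216·xy − 162·y² = (-54)·(x + 3·y)(x + y), vanishing at (x:y) = (3:-1) and (1:-1).
M₁ = 3·S₁ − S₂ = [[18, 18], [-18, -18]] = 18·(1, -1)(1, 1)ᵀ and M₂ = S₁ − S₂ = [[0, -6], [0, 18]] = (-6)·(1, -3)(0, 1)ᵀ, so take a₁ = (1, -1), b₁ = (1, 1), a₂ = (1, -3), b₂ = (0, 1).
Each slice is an integer combination of E₁ = a₁b₁ᵀ and E₂ = a₂b₂ᵀ: S₁ = 9·E₁ + 3·E₂, S₂ = 9·E₁ + 9·E₂; reading off coefficients, c₁ = (9, 9) and c₂ = (3, 9).
Hence T = (1, -1) (x) (1, 1) (x) (9, 9) + (1, -3) (x) (0, 1) (x) (3, 9), so rank(T) ≤ 2.
These bounds meet, so rank(T) = 2.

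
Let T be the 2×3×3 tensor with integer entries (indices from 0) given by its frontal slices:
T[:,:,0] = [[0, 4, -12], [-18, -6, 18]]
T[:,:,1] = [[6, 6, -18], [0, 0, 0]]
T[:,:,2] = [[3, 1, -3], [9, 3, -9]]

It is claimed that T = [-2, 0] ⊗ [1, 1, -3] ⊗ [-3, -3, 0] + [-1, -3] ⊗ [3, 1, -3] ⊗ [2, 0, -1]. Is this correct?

Reconstruct entrywise from the claimed factors. For example, T[1,1,1] = 0 and Σₗ aₗ[1]bₗ[1]cₗ[1] = (0)·(1)·(-3) + (-3)·(1)·(0) = 0; checking all 18 entries, every one matches. The claim holds.

Yes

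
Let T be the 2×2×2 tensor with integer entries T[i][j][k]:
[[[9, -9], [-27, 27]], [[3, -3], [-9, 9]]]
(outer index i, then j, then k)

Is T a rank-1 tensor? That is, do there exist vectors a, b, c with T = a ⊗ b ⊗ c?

Yes

If T = a ⊗ b ⊗ c then every fibre of T is a multiple of the corresponding factor, so read the factors off the fibres through the nonzero entry T[0,0,0] = 9.
The mode-1 fibre T[:,0,0] = [9, 3] gives a = (3, 1) (primitive direction); the mode-2 fibre T[0,:,0] = [9, -27] gives b = (1, -3); then c[k] = T[0,0,k] / (a[0]·b[0]) = [9, -9] / 3 = (3, -3).
Expanding (3, 1) ⊗ (1, -3) ⊗ (3, -3) reproduces all 8 entries of T, so T = (3, 1) ⊗ (1, -3) ⊗ (3, -3) and rank(T) ≤ 1.
Equivalently every frontal slice T[:,:,k] is c[k] times the rank-1 matrix (3, 1) ⊗ (1, -3). So T has rank 1 (it is nonzero).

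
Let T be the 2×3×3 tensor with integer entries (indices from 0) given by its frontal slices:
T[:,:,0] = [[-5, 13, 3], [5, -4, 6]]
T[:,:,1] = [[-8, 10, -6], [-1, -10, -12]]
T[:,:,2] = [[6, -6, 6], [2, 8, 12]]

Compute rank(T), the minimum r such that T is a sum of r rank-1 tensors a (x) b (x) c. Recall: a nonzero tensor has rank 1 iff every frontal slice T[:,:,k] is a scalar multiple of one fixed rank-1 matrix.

Lower bound: in the mode-2 unfolding of T (rows indexed by j, columns by (i,k)) the 2×2 minor on rows j ∈ {0, 1}, columns (i,k) ∈ {(0,0), (0,1)} is det [[-5, -8], [13, 10]] = 54 ≠ 0, so that unfolding has rank ≥ 2 and hence rank(T) ≥ 2 (CP rank is at least every unfolding rank, though it can be larger).
Upper bound: with S_k = T[:,:,k], the two rank-1 terms a₁b₁ᵀ, a₂b₂ᵀ are the rank-1 members of the pencil x·S₀ + y·S₁.
The 2×2 minor of x·S₀ + y·S₁ on rows {0,1}, columns {0,1} is −45·x² + 45·xy + 90·y² = (-45)·(x − 2·y)(x + y), vanishing at (x:y) = (2:1) and (1:-1).
M₁ = 2·S₀ + S₁ = [[-18, 36, 0], [9, -18, 0]] = (-9)·[2, -1][1, -2, 0]ᵀ and M₂ = S₀ − S₁ = [[3, 3, 9], [6, 6, 18]] = 3·[1, 2][1, 1, 3]ᵀ, so take a₁ = [2, -1], b₁ = [1, -2, 0], a₂ = [1, 2], b₂ = [1, 1, 3].
Each slice is an integer combination of E₁ = a₁b₁ᵀ and E₂ = a₂b₂ᵀ: S₀ = −3·E₁ + E₂, S₁ = −3·E₁ − 2·E₂, S₂ = 2·E₁ + 2·E₂; reading off coefficients, c₁ = [-3, -3, 2] and c₂ = [1, -2, 2].
Hence T = [2, -1] (x) [1, -2, 0] (x) [-3, -3, 2] + [1, 2] (x) [1, 1, 3] (x) [1, -2, 2], so rank(T) ≤ 2.
These bounds meet, so rank(T) = 2.

2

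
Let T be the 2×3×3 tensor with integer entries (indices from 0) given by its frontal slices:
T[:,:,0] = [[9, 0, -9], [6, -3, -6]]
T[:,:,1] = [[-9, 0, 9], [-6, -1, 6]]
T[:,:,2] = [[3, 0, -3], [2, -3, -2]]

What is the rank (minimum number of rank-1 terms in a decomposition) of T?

2

Lower bound: in the mode-3 unfolding of T (rows indexed by k, columns by (i,j)) the 2×2 minor on rows k ∈ {0, 1}, columns (i,j) ∈ {(0,0), (1,1)} is det [[9, -3], [-9, -1]] = -36 ≠ 0, so that unfolding has rank ≥ 2 and hence rank(T) ≥ 2 (CP rank is at least every unfolding rank, though it can be larger).
Upper bound: with S_k = T[:,:,k], the two rank-1 terms a₁b₁ᵀ, a₂b₂ᵀ are the rank-1 members of the pencil x·S₀ + y·S₁.
The 2×2 minor of x·S₀ + y·S₁ on rows {0,1}, columns {0,1} is −27·x² + 18·xy + 9·y² = (-9)·(x − y)(3·x + y), vanishing at (x:y) = (1:1) and (1:-3).
M₁ = S₀ + S₁ = [[0, 0, 0], [0, -4, 0]] = (-4)·(0, 1)(0, 1, 0)ᵀ and M₂ = S₀ − 3·S₁ = [[36, 0, -36], [24, 0, -24]] = 12·(3, 2)(1, 0, -1)ᵀ, so take a₁ = (0, 1), b₁ = (0, 1, 0), a₂ = (3, 2), b₂ = (1, 0, -1).
Each slice is an integer combination of E₁ = a₁b₁ᵀ and E₂ = a₂b₂ᵀ: S₀ = −3·E₁ + 3·E₂, S₁ = −E₁ − 3·E₂, S₂ = −3·E₁ + E₂; reading off coefficients, c₁ = (-3, -1, -3) and c₂ = (3, -3, 1).
Hence T = (0, 1) (x) (0, 1, 0) (x) (-3, -1, -3) + (3, 2) (x) (1, 0, -1) (x) (3, -3, 1), so rank(T) ≤ 2.
These bounds meet, so rank(T) = 2.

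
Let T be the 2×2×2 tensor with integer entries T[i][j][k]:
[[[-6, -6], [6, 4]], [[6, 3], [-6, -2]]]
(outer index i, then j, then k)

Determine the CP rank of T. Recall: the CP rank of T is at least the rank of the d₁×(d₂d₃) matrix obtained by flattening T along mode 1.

Lower bound: the mode-1 unfolding of T (rows indexed by i, columns by (j,k) = (0,0), (0,1), (1,0), (1,1)) is [[-6, -6, 6, 4], [6, 3, -6, -2]].
There the 2×2 minor on rows i ∈ {0, 1}, columns (j,k) ∈ {(0,0), (0,1)} is det [[-6, -6], [6, 3]] = 18 ≠ 0, so this unfolding has rank ≥ 2; CP rank is at least every unfolding rank, so rank(T) ≥ 2. (Flattening ranks never certify an upper bound on CP rank; for that we must actually write T with 2 rank-1 terms.)
Upper bound — finding two terms. Write S_k = T[:,:,k] for the frontal slices: S₀ = [[-6, 6], [6, -6]], S₁ = [[-6, 4], [3, -2]].
If T = a₁ ⊗ b₁ ⊗ c₁ + a₂ ⊗ b₂ ⊗ c₂ then each S_k = c₁[k]·a₁b₁ᵀ + c₂[k]·a₂b₂ᵀ. S₀ and S₁ are linearly independent, so a₁b₁ᵀ and a₂b₂ᵀ must span the same plane of matrices: they are the rank-1 matrices of the form x·S₀ + y·S₁.
det(x·S₀ + y·S₁) is 6·xy = 6·(y)(x), vanishing at (x:y) = (1:0) and (0:1).
M₁ = S₀ = [[-6, 6], [6, -6]] = (-6)·(1, -1)(1, -1)ᵀ and M₂ = S₁ = [[-6, 4], [3, -2]] = −(2, -1)(3, -2)ᵀ, so take a₁ = (1, -1), b₁ = (1, -1), a₂ = (2, -1), b₂ = (3, -2).
Each slice is an integer combination of E₁ = a₁b₁ᵀ and E₂ = a₂b₂ᵀ: S₀ = −6·E₁, S₁ = −E₂; reading off coefficients, c₁ = (-6, 0) and c₂ = (0, -1).
Hence T = (1, -1) ⊗ (1, -1) ⊗ (-6, 0) + (2, -1) ⊗ (3, -2) ⊗ (0, -1), so rank(T) ≤ 2.
These bounds meet, so rank(T) = 2.

2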